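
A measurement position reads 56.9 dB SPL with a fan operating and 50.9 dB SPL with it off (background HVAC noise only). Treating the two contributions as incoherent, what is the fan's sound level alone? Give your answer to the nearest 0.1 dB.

Subtract intensities: L_src = 10·log₁₀(10^(L_total/10) − 10^(L_bg/10)).
L_src = 10·log₁₀(10^(56.9/10) − 10^(50.9/10)) = 10·log₁₀(366800) = 55.6 dB SPL.

55.6 dB SPL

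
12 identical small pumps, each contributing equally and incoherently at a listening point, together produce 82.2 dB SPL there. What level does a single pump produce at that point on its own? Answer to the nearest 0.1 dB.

71.4 dB SPL

12 equal incoherent sources add 10·log₁₀(12) = 10.79 dB over one source.
L_one = 82.2 − 10.79 = 71.4 dB SPL.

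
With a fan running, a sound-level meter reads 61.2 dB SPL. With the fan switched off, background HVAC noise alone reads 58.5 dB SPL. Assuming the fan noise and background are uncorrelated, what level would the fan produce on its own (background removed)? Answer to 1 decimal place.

Subtract intensities: L_src = 10·log₁₀(10^(L_total/10) − 10^(L_bg/10)).
L_src = 10·log₁₀(10^(61.2/10) − 10^(58.5/10)) = 10·log₁₀(610300) = 57.9 dB SPL.

57.9 dB SPL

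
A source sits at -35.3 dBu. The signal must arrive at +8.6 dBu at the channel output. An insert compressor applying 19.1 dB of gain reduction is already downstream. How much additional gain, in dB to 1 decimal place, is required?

The required make-up gain is the shortfall in the dB sum.
G = +8.6 − (-35.3) + 19.1 = 63.0 dB.

63.0 dB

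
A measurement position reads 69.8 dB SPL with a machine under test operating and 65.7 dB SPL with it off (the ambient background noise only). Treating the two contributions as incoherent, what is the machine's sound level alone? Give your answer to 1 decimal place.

67.7 dB SPL

Background correction is a power subtraction:
L_src = 10·log₁₀(10^(69.8/10) − 10^(65.7/10)) = 10·log₁₀(5835000) = 67.7 dB SPL.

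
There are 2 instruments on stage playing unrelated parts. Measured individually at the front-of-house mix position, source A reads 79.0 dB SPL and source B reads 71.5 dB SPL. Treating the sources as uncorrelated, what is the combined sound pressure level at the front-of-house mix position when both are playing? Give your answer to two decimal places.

79.71 dB SPL

Add the sources as powers (linear), then convert back to dB:
L_total = 10·log₁₀(10^(79.0/10) + 10^(71.5/10)) = 10·log₁₀(93560000) = 79.71 dB SPL.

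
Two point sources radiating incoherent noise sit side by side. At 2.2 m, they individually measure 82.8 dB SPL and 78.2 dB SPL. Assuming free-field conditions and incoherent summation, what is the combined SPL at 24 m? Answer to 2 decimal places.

Combined at 2.2 m: 10·log₁₀(10^(82.8/10)+10^(78.2/10)) = 84.093 dB SPL.
Then apply −20·log₁₀(24/2.2) = -20.756 dB → 63.34 dB SPL.

63.34 dB SPL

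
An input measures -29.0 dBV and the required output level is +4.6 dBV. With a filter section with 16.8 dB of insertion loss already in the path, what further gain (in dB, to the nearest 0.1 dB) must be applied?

50.4 dB

The required make-up gain is the shortfall in the dB sum.
G = +4.6 − (-29.0) + 16.8 = 50.4 dB.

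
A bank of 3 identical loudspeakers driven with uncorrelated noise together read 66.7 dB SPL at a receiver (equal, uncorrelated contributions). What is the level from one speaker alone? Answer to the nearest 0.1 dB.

61.9 dB SPL

3 equal incoherent sources add 10·log₁₀(3) = 4.77 dB over one source.
L_one = 66.7 − 4.77 = 61.9 dB SPL.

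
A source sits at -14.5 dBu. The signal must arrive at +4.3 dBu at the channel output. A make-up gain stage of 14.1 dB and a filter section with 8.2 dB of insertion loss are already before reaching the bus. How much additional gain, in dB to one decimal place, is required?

The required make-up gain is the shortfall in the dB sum.
G = +4.3 − (-14.5) − 14.1 + 8.2 = 12.9 dB.

12.9 dB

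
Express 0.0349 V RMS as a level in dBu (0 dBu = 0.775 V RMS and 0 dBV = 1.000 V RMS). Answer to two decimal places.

-26.93 dBu

dBu = 20·log₁₀(V / 0.775 V).
20·log₁₀(0.0349/0.775) = -26.93 dBu.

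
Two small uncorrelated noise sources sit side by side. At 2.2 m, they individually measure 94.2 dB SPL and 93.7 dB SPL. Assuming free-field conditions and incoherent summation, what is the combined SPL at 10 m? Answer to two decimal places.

Combined at 2.2 m: 10·log₁₀(10^(94.2/10)+10^(93.7/10)) = 96.967 dB SPL.
Then apply −20·log₁₀(10/2.2) = -13.152 dB → 83.82 dB SPL.

83.82 dB SPL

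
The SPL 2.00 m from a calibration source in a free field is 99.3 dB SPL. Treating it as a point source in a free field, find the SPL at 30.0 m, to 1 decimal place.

Free-field point source: level drops by 20·log₁₀ of the distance ratio.
ΔL = −20·log₁₀(30.0/2.00) = -23.52 dB, so L₂ = 99.3 + (-23.52) = 75.8 dB SPL.

75.8 dB SPL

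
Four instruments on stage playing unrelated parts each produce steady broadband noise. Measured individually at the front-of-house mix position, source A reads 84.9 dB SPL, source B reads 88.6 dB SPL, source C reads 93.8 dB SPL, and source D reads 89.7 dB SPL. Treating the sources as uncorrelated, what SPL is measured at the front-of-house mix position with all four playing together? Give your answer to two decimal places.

Uncorrelated sources add in intensity (power), not in dB.
L_total = 10·log₁₀(10^(84.9/10) + 10^(88.6/10) + 10^(93.8/10) + 10^(89.7/10)) = 10·log₁₀(4366000000) = 96.40 dB SPL.

96.40 dB SPL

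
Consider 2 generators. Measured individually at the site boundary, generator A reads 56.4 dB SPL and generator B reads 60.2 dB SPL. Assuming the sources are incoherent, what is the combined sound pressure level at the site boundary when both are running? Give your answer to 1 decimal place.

61.7 dB SPL

Incoherent sources sum as intensities:
L_total = 10·log₁₀(10^(56.4/10) + 10^(60.2/10)) = 10·log₁₀(1484000) = 61.7 dB SPL.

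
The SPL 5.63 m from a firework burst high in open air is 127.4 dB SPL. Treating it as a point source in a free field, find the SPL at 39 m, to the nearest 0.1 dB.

110.6 dB SPL

Inverse-square spreading gives ΔL = −20·log₁₀(d₂/d₁).
ΔL = −20·log₁₀(39/5.63) = -16.81 dB, so L₂ = 127.4 + (-16.81) = 110.6 dB SPL.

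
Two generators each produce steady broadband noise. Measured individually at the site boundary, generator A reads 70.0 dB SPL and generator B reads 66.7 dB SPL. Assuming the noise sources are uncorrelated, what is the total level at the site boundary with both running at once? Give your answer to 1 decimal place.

71.7 dB SPL

Add the sources as powers (linear), then convert back to dB:
L_total = 10·log₁₀(10^(70.0/10) + 10^(66.7/10)) = 10·log₁₀(14680000) = 71.7 dB SPL.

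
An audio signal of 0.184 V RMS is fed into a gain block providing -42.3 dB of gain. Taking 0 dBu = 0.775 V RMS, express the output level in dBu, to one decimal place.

-54.8 dBu

Input level: 20·log₁₀(0.184/0.775) = -12.49 dBu.
Output: -12.49 − 42.3 = -54.8 dBu.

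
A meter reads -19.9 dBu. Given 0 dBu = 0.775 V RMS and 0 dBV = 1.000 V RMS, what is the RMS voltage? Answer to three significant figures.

0.0784 V

V = 0.775 V × 10^(-19.9/20).
= 0.775 × 0.1012 = 0.0784 V.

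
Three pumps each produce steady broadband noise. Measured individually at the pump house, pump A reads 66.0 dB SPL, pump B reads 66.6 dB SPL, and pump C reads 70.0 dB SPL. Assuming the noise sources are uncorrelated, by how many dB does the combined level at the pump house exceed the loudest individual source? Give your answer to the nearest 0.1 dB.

Add the sources as powers (linear), then convert back to dB:
L_total = 10·log₁₀(10^(66.0/10) + 10^(66.6/10) + 10^(70.0/10)) = 72.68 dB SPL.
Excess over the loudest (70.0 dB): 72.68 − 70.0 = 2.7 dB.

2.7 dB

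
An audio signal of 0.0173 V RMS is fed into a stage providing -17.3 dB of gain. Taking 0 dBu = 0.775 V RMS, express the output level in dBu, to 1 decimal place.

Input level: 20·log₁₀(0.0173/0.775) = -33.03 dBu.
Output: -33.03 − 17.3 = -50.3 dBu.

-50.3 dBu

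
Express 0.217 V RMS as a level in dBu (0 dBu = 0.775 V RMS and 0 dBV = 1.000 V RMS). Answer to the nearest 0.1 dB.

dBu = 20·log₁₀(V / 0.775 V).
20·log₁₀(0.217/0.775) = -11.1 dBu.

-11.1 dBu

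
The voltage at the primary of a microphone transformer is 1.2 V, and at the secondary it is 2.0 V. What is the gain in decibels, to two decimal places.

Voltage is an amplitude quantity, so gain = 20·log₁₀(V_out/V_in).
20·log₁₀(2.0/1.2) = 20·log₁₀(1.667) = 4.44 dB.

4.44 dB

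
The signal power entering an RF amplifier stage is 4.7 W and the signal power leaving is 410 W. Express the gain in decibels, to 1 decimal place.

Power ratio → dB uses the 10·log₁₀ form:
10·log₁₀(410/4.7) = 10·log₁₀(87.23) = 19.4 dB.

19.4 dB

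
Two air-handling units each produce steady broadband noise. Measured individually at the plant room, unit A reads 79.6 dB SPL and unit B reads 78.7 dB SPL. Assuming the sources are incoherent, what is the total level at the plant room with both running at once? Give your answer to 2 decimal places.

Uncorrelated sources add in intensity (power), not in dB.
L_total = 10·log₁₀(10^(79.6/10) + 10^(78.7/10)) = 10·log₁₀(165300000) = 82.18 dB SPL.

82.18 dB SPL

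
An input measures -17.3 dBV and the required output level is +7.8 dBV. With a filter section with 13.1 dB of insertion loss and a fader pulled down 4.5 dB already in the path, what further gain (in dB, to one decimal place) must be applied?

The required make-up gain is the shortfall in the dB sum.
G = +7.8 − (-17.3) + 13.1 + 4.5 = 42.7 dB.

42.7 dB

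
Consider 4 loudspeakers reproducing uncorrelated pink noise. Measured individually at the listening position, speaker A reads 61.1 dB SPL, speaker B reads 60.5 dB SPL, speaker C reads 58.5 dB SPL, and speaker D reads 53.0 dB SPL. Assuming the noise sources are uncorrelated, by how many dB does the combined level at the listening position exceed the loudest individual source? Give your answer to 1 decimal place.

Incoherent sources sum as intensities:
L_total = 10·log₁₀(10^(61.1/10) + 10^(60.5/10) + 10^(58.5/10) + 10^(53.0/10)) = 65.21 dB SPL.
Excess over the loudest (61.1 dB): 65.21 − 61.1 = 4.1 dB.

4.1 dB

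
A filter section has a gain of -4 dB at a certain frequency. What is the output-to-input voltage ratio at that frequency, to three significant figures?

Voltage ratio = 10^(dB/20).
10^(-4/20) = 10^(-0.2000) = 0.631.

0.631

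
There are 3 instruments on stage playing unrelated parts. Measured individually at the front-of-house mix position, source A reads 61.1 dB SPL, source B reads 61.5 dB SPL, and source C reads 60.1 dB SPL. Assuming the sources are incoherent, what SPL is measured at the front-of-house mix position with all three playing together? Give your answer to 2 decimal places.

Add the sources as powers (linear), then convert back to dB:
L_total = 10·log₁₀(10^(61.1/10) + 10^(61.5/10) + 10^(60.1/10)) = 10·log₁₀(3724000) = 65.71 dB SPL.

65.71 dB SPL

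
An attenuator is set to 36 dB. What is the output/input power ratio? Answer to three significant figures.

Power ratio = 10^(dB/10).
10^(-36/10) = 10^(-3.600) = 0.000251.

0.000251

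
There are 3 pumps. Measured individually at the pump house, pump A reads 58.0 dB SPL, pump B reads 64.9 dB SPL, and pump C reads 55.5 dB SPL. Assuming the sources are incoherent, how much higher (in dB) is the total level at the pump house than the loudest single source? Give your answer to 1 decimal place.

Uncorrelated sources add in intensity (power), not in dB.
L_total = 10·log₁₀(10^(58.0/10) + 10^(64.9/10) + 10^(55.5/10)) = 66.10 dB SPL.
Excess over the loudest (64.9 dB): 66.10 − 64.9 = 1.2 dB.

1.2 dB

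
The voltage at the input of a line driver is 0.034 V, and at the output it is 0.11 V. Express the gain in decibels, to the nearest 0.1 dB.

Voltage is an amplitude quantity, so gain = 20·log₁₀(V_out/V_in).
20·log₁₀(0.11/0.034) = 20·log₁₀(3.235) = 10.2 dB.

10.2 dB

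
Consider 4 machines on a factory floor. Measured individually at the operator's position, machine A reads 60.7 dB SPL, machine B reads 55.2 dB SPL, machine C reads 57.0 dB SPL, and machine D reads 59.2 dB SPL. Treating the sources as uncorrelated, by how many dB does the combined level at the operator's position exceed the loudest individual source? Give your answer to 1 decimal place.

Add the sources as powers (linear), then convert back to dB:
L_total = 10·log₁₀(10^(60.7/10) + 10^(55.2/10) + 10^(57.0/10) + 10^(59.2/10)) = 64.53 dB SPL.
Excess over the loudest (60.7 dB): 64.53 − 60.7 = 3.8 dB.

3.8 dB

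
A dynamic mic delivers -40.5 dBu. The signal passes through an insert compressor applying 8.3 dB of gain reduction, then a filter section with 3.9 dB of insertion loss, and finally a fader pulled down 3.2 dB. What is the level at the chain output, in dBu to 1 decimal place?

Cascaded gains and losses add directly in dB.
-40.5 − 8.3 − 3.9 − 3.2 = -55.9 dBu.

-55.9 dBu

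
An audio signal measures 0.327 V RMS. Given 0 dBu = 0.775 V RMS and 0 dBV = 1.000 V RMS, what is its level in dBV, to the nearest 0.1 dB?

dBV = 20·log₁₀(V / 1.000 V).
20·log₁₀(0.327/1.000) = -9.7 dBV.

-9.7 dBV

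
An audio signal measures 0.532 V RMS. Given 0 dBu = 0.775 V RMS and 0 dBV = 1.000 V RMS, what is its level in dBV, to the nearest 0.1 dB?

dBV = 20·log₁₀(V / 1.000 V).
20·log₁₀(0.532/1.000) = -5.5 dBV.

-5.5 dBV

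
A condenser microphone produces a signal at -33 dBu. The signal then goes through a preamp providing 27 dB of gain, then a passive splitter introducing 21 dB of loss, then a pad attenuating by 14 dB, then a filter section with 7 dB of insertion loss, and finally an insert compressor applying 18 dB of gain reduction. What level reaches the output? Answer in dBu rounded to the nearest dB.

Gain stages sum in dB:
-33 + 27 − 21 − 14 − 7 − 18 = -66 dBu.

-66 dBu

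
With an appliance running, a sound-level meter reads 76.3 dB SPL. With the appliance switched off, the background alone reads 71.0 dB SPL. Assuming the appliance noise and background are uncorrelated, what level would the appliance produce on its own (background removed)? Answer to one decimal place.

74.8 dB SPL

Subtract intensities: L_src = 10·log₁₀(10^(L_total/10) − 10^(L_bg/10)).
L_src = 10·log₁₀(10^(76.3/10) − 10^(71.0/10)) = 10·log₁₀(30070000) = 74.8 dB SPL.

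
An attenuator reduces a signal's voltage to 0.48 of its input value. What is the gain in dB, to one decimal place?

Voltage is an amplitude quantity, so gain = 20·log₁₀(V_out/V_in).
20·log₁₀(0.48) = -6.4 dB.

-6.4 dB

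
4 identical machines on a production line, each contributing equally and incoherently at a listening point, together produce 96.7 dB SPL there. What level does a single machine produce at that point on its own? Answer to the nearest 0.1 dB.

4 equal incoherent sources add 10·log₁₀(4) = 6.02 dB over one source.
L_one = 96.7 − 6.02 = 90.7 dB SPL.

90.7 dB SPL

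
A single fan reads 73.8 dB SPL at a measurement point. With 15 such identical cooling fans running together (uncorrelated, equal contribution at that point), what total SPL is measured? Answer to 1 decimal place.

15 equal incoherent sources raise the level by 10·log₁₀(15) = 11.76 dB.
L_total = 73.8 + 11.76 = 85.6 dB SPL.

85.6 dB SPL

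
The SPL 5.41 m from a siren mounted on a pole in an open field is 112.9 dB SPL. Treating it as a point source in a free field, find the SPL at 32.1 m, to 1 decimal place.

For a point source in a free field, ΔL = −20·log₁₀(d₂/d₁).
ΔL = −20·log₁₀(32.1/5.41) = -15.47 dB, so L₂ = 112.9 + (-15.47) = 97.4 dB SPL.

97.4 dB SPL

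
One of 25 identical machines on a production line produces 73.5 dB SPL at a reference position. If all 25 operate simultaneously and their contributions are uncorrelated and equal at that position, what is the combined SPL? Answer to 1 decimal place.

87.5 dB SPL

25 equal incoherent sources raise the level by 10·log₁₀(25) = 13.98 dB.
L_total = 73.5 + 13.98 = 87.5 dB SPL.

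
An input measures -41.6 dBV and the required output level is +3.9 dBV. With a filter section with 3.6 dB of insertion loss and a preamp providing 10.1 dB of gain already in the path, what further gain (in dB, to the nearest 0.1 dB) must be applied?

The required make-up gain is the shortfall in the dB sum.
G = +3.9 − (-41.6) + 3.6 − 10.1 = 39.0 dB.

39.0 dB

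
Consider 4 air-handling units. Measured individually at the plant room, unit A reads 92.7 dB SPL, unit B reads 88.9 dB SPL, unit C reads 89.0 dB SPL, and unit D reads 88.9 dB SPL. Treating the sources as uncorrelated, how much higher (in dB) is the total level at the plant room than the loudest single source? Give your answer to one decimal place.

Incoherent sources sum as intensities:
L_total = 10·log₁₀(10^(92.7/10) + 10^(88.9/10) + 10^(89.0/10) + 10^(88.9/10)) = 96.24 dB SPL.
Excess over the loudest (92.7 dB): 96.24 − 92.7 = 3.5 dB.

3.5 dB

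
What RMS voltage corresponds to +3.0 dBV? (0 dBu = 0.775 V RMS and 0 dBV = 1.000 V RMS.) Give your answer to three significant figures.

1.41 V

V = 1.000 V × 10^(+3.0/20).
= 1.000 × 1.413 = 1.41 V.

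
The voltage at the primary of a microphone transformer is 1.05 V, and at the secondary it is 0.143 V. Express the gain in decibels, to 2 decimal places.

-17.32 dB

Voltage ratio → dB uses the 20·log₁₀ form:
20·log₁₀(0.143/1.05) = 20·log₁₀(0.1362) = -17.32 dB.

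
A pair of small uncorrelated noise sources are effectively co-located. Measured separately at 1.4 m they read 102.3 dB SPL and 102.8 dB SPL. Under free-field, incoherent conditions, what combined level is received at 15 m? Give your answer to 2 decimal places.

84.97 dB SPL

Combined at 1.4 m: 10·log₁₀(10^(102.3/10)+10^(102.8/10)) = 105.567 dB SPL.
Then apply −20·log₁₀(15/1.4) = -20.599 dB → 84.97 dB SPL.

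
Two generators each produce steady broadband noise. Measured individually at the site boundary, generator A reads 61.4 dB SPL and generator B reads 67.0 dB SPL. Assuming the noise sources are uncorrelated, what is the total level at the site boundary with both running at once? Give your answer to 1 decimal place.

Uncorrelated sources add in intensity (power), not in dB.
L_total = 10·log₁₀(10^(61.4/10) + 10^(67.0/10)) = 10·log₁₀(6392000) = 68.1 dB SPL.

68.1 dB SPL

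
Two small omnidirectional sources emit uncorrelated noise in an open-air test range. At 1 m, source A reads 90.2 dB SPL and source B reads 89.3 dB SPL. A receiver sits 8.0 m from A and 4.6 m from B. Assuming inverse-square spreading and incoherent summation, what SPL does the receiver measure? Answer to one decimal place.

At the listener: L_A = 90.2 − 20·log₁₀(8.0) = 72.14 dB; L_B = 89.3 − 20·log₁₀(4.6) = 76.04 dB.
Combined: 10·log₁₀(10^(72.14/10)+10^(76.04/10)) = 77.5 dB SPL.

77.5 dB SPL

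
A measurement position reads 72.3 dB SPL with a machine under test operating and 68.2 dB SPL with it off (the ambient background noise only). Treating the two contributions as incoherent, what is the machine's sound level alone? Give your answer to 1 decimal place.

Subtract intensities: L_src = 10·log₁₀(10^(L_total/10) − 10^(L_bg/10)).
L_src = 10·log₁₀(10^(72.3/10) − 10^(68.2/10)) = 10·log₁₀(10380000) = 70.2 dB SPL.

70.2 dB SPL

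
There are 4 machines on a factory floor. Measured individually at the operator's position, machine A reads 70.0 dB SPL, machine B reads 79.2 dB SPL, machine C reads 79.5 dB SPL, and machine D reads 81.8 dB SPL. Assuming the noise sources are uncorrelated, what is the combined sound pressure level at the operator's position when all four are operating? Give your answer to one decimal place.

85.2 dB SPL

Add the sources as powers (linear), then convert back to dB:
L_total = 10·log₁₀(10^(70.0/10) + 10^(79.2/10) + 10^(79.5/10) + 10^(81.8/10)) = 10·log₁₀(333700000) = 85.2 dB SPL.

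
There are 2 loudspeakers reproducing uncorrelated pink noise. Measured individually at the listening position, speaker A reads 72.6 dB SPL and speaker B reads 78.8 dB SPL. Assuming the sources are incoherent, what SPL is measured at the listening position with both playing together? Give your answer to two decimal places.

Incoherent sources sum as intensities:
L_total = 10·log₁₀(10^(72.6/10) + 10^(78.8/10)) = 10·log₁₀(94050000) = 79.73 dB SPL.

79.73 dB SPL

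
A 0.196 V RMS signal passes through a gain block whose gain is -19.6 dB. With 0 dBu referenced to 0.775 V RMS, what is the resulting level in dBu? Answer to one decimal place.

-31.5 dBu

Input level: 20·log₁₀(0.196/0.775) = -11.94 dBu.
Output: -11.94 − 19.6 = -31.5 dBu.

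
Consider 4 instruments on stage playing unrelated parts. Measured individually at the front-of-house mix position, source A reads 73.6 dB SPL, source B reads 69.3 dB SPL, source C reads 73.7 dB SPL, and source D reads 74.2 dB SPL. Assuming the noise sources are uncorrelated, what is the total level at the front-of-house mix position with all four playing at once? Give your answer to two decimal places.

Uncorrelated sources add in intensity (power), not in dB.
L_total = 10·log₁₀(10^(73.6/10) + 10^(69.3/10) + 10^(73.7/10) + 10^(74.2/10)) = 10·log₁₀(81170000) = 79.09 dB SPL.

79.09 dB SPL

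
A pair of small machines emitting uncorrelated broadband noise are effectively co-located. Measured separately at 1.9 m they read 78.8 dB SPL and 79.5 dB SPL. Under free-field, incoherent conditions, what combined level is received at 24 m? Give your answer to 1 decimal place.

60.1 dB SPL

Combined at 1.9 m: 10·log₁₀(10^(78.8/10)+10^(79.5/10)) = 82.17 dB SPL.
Then apply −20·log₁₀(24/1.9) = -22.03 dB → 60.1 dB SPL.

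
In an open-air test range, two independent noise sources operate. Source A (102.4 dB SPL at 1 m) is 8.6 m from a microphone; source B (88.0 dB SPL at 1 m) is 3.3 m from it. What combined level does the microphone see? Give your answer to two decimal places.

At the listener: L_A = 102.4 − 20·log₁₀(8.6) = 83.710 dB; L_B = 88.0 − 20·log₁₀(3.3) = 77.630 dB.
Combined: 10·log₁₀(10^(83.710/10)+10^(77.630/10)) = 84.67 dB SPL.

84.67 dB SPL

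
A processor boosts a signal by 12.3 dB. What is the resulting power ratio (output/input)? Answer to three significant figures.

17.0

Power ratio = 10^(dB/10).
10^(12.3/10) = 10^(1.230) = 17.0.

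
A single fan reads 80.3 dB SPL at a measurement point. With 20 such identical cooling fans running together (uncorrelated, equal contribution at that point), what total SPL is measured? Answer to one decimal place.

20 equal incoherent sources raise the level by 10·log₁₀(20) = 13.01 dB.
L_total = 80.3 + 13.01 = 93.3 dB SPL.

93.3 dB SPL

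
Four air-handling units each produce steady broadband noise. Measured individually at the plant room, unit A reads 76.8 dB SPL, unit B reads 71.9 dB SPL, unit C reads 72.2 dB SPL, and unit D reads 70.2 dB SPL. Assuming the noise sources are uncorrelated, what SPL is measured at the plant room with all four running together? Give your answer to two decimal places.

Add the sources as powers (linear), then convert back to dB:
L_total = 10·log₁₀(10^(76.8/10) + 10^(71.9/10) + 10^(72.2/10) + 10^(70.2/10)) = 10·log₁₀(90420000) = 79.56 dB SPL.

79.56 dB SPL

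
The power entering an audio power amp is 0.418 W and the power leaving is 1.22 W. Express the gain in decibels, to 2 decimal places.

Power is a power quantity, so gain = 10·log₁₀(P_out/P_in).
10·log₁₀(1.22/0.418) = 10·log₁₀(2.919) = 4.65 dB.

4.65 dB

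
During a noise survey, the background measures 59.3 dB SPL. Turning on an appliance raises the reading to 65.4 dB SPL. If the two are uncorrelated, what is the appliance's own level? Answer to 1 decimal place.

64.2 dB SPL

Background correction is a power subtraction:
L_src = 10·log₁₀(10^(65.4/10) − 10^(59.3/10)) = 10·log₁₀(2616000) = 64.2 dB SPL.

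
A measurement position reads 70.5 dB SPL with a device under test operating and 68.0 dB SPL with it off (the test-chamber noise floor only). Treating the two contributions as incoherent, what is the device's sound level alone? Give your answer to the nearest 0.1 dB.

Background correction is a power subtraction:
L_src = 10·log₁₀(10^(70.5/10) − 10^(68.0/10)) = 10·log₁₀(4911000) = 66.9 dB SPL.

66.9 dB SPL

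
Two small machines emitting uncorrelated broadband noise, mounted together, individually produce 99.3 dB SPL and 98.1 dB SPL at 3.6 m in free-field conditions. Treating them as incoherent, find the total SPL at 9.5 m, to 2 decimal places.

Combined at 3.6 m: 10·log₁₀(10^(99.3/10)+10^(98.1/10)) = 101.752 dB SPL.
Then apply −20·log₁₀(9.5/3.6) = -8.428 dB → 93.32 dB SPL.

93.32 dB SPL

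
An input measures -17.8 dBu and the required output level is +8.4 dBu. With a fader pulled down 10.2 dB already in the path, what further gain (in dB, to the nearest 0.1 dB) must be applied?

36.4 dB

The required make-up gain is the shortfall in the dB sum.
G = +8.4 − (-17.8) + 10.2 = 36.4 dB.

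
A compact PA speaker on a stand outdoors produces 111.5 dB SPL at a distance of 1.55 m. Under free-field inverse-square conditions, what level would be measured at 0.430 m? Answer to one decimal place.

122.6 dB SPL

Inverse-square spreading gives ΔL = −20·log₁₀(d₂/d₁).
ΔL = −20·log₁₀(0.430/1.55) = 11.14 dB, so L₂ = 111.5 + (11.14) = 122.6 dB SPL.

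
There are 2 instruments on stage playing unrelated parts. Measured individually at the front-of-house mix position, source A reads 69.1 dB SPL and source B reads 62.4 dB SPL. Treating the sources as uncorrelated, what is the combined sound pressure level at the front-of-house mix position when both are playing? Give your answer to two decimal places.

Uncorrelated sources add in intensity (power), not in dB.
L_total = 10·log₁₀(10^(69.1/10) + 10^(62.4/10)) = 10·log₁₀(9866000) = 69.94 dB SPL.

69.94 dB SPL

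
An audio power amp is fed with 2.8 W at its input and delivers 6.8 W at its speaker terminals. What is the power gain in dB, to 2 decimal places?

For a power ratio, dB = 10·log₁₀(P₂/P₁).
10·log₁₀(6.8/2.8) = 10·log₁₀(2.429) = 3.85 dB.

3.85 dB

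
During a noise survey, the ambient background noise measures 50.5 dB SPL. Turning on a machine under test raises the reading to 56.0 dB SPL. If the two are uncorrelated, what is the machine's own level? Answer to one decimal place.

Background correction is a power subtraction:
L_src = 10·log₁₀(10^(56.0/10) − 10^(50.5/10)) = 10·log₁₀(285900) = 54.6 dB SPL.

54.6 dB SPL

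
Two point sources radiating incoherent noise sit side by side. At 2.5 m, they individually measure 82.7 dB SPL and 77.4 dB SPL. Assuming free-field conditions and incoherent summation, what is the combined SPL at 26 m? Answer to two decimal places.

63.48 dB SPL

Combined at 2.5 m: 10·log₁₀(10^(82.7/10)+10^(77.4/10)) = 83.823 dB SPL.
Then apply −20·log₁₀(26/2.5) = -20.341 dB → 63.48 dB SPL.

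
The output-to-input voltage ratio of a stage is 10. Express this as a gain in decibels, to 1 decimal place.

Voltage is an amplitude quantity, so gain = 20·log₁₀(V_out/V_in).
20·log₁₀(10) = 20.0 dB.

20.0 dB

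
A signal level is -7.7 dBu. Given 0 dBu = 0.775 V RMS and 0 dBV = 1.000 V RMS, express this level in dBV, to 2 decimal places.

The offset between the scales is 20·log₁₀(0.775/1.000) = −2.214 dB.
So dBV = -7.7 − 2.214 = -9.91 dBV.

-9.91 dBV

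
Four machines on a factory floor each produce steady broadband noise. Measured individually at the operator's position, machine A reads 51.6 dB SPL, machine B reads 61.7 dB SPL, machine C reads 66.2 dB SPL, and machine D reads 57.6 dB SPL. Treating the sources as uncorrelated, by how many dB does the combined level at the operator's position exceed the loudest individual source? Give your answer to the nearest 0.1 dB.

Add the sources as powers (linear), then convert back to dB:
L_total = 10·log₁₀(10^(51.6/10) + 10^(61.7/10) + 10^(66.2/10) + 10^(57.6/10)) = 68.04 dB SPL.
Excess over the loudest (66.2 dB): 68.04 − 66.2 = 1.8 dB.

1.8 dB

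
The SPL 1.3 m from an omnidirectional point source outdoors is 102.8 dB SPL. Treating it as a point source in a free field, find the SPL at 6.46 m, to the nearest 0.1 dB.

88.9 dB SPL

For a point source in a free field, ΔL = −20·log₁₀(d₂/d₁).
ΔL = −20·log₁₀(6.46/1.3) = -13.93 dB, so L₂ = 102.8 + (-13.93) = 88.9 dB SPL.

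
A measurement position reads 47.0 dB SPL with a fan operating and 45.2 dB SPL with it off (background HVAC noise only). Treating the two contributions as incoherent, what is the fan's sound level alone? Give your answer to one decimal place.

42.3 dB SPL

Background correction is a power subtraction:
L_src = 10·log₁₀(10^(47.0/10) − 10^(45.2/10)) = 10·log₁₀(17010) = 42.3 dB SPL.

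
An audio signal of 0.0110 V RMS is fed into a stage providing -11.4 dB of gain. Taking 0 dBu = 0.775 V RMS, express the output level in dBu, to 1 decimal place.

-48.4 dBu

Input level: 20·log₁₀(0.0110/0.775) = -36.96 dBu.
Output: -36.96 − 11.4 = -48.4 dBu.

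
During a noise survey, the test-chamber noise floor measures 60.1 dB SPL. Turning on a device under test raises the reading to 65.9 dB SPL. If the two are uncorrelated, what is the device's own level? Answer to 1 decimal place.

Remove the background by subtracting linear intensities:
L_src = 10·log₁₀(10^(65.9/10) − 10^(60.1/10)) = 10·log₁₀(2867000) = 64.6 dB SPL.

64.6 dB SPL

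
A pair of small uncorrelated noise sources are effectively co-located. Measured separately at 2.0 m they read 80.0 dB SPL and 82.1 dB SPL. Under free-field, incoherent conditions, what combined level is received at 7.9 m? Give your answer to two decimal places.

Combined at 2.0 m: 10·log₁₀(10^(80.0/10)+10^(82.1/10)) = 84.186 dB SPL.
Then apply −20·log₁₀(7.9/2.0) = -11.932 dB → 72.25 dB SPL.

72.25 dB SPL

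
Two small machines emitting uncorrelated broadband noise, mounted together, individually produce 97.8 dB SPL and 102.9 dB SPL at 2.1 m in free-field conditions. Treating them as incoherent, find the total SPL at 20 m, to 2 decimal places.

Combined at 2.1 m: 10·log₁₀(10^(97.8/10)+10^(102.9/10)) = 104.069 dB SPL.
Then apply −20·log₁₀(20/2.1) = -19.576 dB → 84.49 dB SPL.

84.49 dB SPL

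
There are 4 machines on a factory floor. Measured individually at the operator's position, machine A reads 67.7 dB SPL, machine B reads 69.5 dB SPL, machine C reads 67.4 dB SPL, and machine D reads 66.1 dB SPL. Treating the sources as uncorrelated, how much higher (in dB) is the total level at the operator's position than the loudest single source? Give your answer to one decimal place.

Add the sources as powers (linear), then convert back to dB:
L_total = 10·log₁₀(10^(67.7/10) + 10^(69.5/10) + 10^(67.4/10) + 10^(66.1/10)) = 73.87 dB SPL.
Excess over the loudest (69.5 dB): 73.87 − 69.5 = 4.4 dB.

4.4 dB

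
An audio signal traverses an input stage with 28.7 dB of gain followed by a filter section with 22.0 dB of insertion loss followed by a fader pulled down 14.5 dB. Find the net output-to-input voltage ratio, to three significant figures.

Net gain = 28.7 + (−22.0) + (−14.5) = -7.8 dB.
Voltage ratio = 10^(-7.8/20) = 0.407.

0.407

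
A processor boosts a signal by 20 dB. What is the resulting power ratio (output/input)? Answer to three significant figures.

Power ratio = 10^(dB/10).
10^(20/10) = 10^(2.000) = 100.

100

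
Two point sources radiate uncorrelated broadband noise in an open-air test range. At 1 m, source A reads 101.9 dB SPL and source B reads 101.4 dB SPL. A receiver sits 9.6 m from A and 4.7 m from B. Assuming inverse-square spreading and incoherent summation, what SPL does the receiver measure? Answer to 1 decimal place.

89.0 dB SPL

At the listener: L_A = 101.9 − 20·log₁₀(9.6) = 82.25 dB; L_B = 101.4 − 20·log₁₀(4.7) = 87.96 dB.
Combined: 10·log₁₀(10^(82.25/10)+10^(87.96/10)) = 89.0 dB SPL.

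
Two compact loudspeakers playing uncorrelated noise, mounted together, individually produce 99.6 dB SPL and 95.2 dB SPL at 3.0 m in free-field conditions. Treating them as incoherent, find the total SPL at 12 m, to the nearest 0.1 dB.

88.9 dB SPL

Combined at 3.0 m: 10·log₁₀(10^(99.6/10)+10^(95.2/10)) = 100.95 dB SPL.
Then apply −20·log₁₀(12/3.0) = -12.04 dB → 88.9 dB SPL.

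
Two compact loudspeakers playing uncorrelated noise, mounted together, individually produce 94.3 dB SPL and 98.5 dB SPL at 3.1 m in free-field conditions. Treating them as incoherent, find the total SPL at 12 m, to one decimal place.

Combined at 3.1 m: 10·log₁₀(10^(94.3/10)+10^(98.5/10)) = 99.90 dB SPL.
Then apply −20·log₁₀(12/3.1) = -11.76 dB → 88.1 dB SPL.

88.1 dB SPL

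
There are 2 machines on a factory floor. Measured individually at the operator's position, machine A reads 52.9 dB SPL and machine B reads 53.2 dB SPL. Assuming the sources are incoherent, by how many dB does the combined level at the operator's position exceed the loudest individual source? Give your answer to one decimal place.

Add the sources as powers (linear), then convert back to dB:
L_total = 10·log₁₀(10^(52.9/10) + 10^(53.2/10)) = 56.06 dB SPL.
Excess over the loudest (53.2 dB): 56.06 − 53.2 = 2.9 dB.

2.9 dB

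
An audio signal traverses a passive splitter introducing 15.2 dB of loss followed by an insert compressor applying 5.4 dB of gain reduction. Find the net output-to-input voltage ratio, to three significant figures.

0.0933

Net gain = (−15.2) + (−5.4) = -20.6 dB.
Voltage ratio = 10^(-20.6/20) = 0.0933.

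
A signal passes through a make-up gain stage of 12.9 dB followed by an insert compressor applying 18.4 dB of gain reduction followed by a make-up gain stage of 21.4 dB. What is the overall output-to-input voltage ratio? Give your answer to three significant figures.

Net gain = 12.9 + (−18.4) + 21.4 = 15.9 dB.
Voltage ratio = 10^(15.9/20) = 6.24.

6.24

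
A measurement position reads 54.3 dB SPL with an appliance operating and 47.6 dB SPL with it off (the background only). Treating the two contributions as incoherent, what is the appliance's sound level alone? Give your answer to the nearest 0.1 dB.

53.3 dB SPL

Subtract intensities: L_src = 10·log₁₀(10^(L_total/10) − 10^(L_bg/10)).
L_src = 10·log₁₀(10^(54.3/10) − 10^(47.6/10)) = 10·log₁₀(211600) = 53.3 dB SPL.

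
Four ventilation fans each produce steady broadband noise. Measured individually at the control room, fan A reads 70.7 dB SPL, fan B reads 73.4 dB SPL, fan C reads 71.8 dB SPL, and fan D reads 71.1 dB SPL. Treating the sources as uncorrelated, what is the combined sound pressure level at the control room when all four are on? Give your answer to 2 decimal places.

Incoherent sources sum as intensities:
L_total = 10·log₁₀(10^(70.7/10) + 10^(73.4/10) + 10^(71.8/10) + 10^(71.1/10)) = 10·log₁₀(61640000) = 77.90 dB SPL.

77.90 dB SPL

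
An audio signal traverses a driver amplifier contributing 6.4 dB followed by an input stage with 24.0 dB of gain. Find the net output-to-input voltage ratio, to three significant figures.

33.1

Net gain = 6.4 + 24.0 = 30.4 dB.
Voltage ratio = 10^(30.4/20) = 33.1.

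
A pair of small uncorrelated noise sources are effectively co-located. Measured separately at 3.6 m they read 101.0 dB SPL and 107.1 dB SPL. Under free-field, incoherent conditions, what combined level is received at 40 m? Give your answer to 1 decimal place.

87.1 dB SPL

Combined at 3.6 m: 10·log₁₀(10^(101.0/10)+10^(107.1/10)) = 108.05 dB SPL.
Then apply −20·log₁₀(40/3.6) = -20.92 dB → 87.1 dB SPL.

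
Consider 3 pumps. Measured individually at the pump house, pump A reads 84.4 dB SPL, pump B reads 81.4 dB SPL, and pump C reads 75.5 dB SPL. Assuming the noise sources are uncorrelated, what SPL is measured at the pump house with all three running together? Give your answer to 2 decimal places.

Uncorrelated sources add in intensity (power), not in dB.
L_total = 10·log₁₀(10^(84.4/10) + 10^(81.4/10) + 10^(75.5/10)) = 10·log₁₀(448900000) = 86.52 dB SPL.

86.52 dB SPL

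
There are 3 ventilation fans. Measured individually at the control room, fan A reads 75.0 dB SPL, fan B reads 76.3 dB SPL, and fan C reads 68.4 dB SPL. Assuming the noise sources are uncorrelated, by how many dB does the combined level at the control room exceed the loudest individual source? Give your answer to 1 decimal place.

Incoherent sources sum as intensities:
L_total = 10·log₁₀(10^(75.0/10) + 10^(76.3/10) + 10^(68.4/10)) = 79.10 dB SPL.
Excess over the loudest (76.3 dB): 79.10 − 76.3 = 2.8 dB.

2.8 dB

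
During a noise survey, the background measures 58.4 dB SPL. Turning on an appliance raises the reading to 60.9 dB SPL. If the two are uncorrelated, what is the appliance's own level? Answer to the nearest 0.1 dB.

Remove the background by subtracting linear intensities:
L_src = 10·log₁₀(10^(60.9/10) − 10^(58.4/10)) = 10·log₁₀(538400) = 57.3 dB SPL.

57.3 dB SPL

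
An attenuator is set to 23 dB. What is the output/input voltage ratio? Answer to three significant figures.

0.0708

Voltage ratio = 10^(dB/20).
10^(-23/20) = 10^(-1.150) = 0.0708.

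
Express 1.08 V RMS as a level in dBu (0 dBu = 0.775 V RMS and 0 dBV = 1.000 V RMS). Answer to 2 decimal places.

dBu = 20·log₁₀(V / 0.775 V).
20·log₁₀(1.08/0.775) = +2.88 dBu.

+2.88 dBu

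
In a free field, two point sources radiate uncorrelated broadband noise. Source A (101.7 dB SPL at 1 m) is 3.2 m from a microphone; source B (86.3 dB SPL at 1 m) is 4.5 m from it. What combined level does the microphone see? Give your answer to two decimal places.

At the listener: L_A = 101.7 − 20·log₁₀(3.2) = 91.597 dB; L_B = 86.3 − 20·log₁₀(4.5) = 73.236 dB.
Combined: 10·log₁₀(10^(91.597/10)+10^(73.236/10)) = 91.66 dB SPL.

91.66 dB SPL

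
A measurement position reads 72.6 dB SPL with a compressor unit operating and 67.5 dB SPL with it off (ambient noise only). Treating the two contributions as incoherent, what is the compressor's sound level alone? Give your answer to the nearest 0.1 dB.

71.0 dB SPL

Subtract intensities: L_src = 10·log₁₀(10^(L_total/10) − 10^(L_bg/10)).
L_src = 10·log₁₀(10^(72.6/10) − 10^(67.5/10)) = 10·log₁₀(12570000) = 71.0 dB SPL.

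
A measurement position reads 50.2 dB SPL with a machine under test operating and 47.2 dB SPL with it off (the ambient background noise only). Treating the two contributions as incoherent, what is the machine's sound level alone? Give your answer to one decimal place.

Subtract intensities: L_src = 10·log₁₀(10^(L_total/10) − 10^(L_bg/10)).
L_src = 10·log₁₀(10^(50.2/10) − 10^(47.2/10)) = 10·log₁₀(52230) = 47.2 dB SPL.

47.2 dB SPL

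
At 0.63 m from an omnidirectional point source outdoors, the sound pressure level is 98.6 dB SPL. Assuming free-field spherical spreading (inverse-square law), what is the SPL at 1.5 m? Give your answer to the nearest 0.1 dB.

For a point source in a free field, ΔL = −20·log₁₀(d₂/d₁).
ΔL = −20·log₁₀(1.5/0.63) = -7.54 dB, so L₂ = 98.6 + (-7.54) = 91.1 dB SPL.

91.1 dB SPL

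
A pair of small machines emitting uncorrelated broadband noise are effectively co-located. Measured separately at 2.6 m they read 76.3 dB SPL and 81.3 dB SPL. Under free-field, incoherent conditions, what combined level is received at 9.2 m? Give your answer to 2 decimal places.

71.52 dB SPL

Combined at 2.6 m: 10·log₁₀(10^(76.3/10)+10^(81.3/10)) = 82.493 dB SPL.
Then apply −20·log₁₀(9.2/2.6) = -10.976 dB → 71.52 dB SPL.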